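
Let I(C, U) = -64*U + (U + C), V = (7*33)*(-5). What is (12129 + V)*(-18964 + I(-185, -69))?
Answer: -162437148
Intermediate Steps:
V = -1155 (V = 231*(-5) = -1155)
I(C, U) = C - 63*U (I(C, U) = -64*U + (C + U) = C - 63*U)
(12129 + V)*(-18964 + I(-185, -69)) = (12129 - 1155)*(-18964 + (-185 - 63*(-69))) = 10974*(-18964 + (-185 + 4347)) = 10974*(-18964 + 4162) = 10974*(-14802) = -162437148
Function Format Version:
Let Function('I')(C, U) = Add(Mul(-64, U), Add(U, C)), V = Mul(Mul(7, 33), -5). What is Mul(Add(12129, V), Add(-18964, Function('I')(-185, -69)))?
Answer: -162437148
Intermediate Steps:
V = -1155 (V = Mul(231, -5) = -1155)
Function('I')(C, U) = Add(C, Mul(-63, U)) (Function('I')(C, U) = Add(Mul(-64, U), Add(C, U)) = Add(C, Mul(-63, U)))
Mul(Add(12129, V), Add(-18964, Function('I')(-185, -69))) = Mul(Add(12129, -1155), Add(-18964, Add(-185, Mul(-63, -69)))) = Mul(10974, Add(-18964, Add(-185, 4347))) = Mul(10974, Add(-18964, 4162)) = Mul(10974, -14802) = -162437148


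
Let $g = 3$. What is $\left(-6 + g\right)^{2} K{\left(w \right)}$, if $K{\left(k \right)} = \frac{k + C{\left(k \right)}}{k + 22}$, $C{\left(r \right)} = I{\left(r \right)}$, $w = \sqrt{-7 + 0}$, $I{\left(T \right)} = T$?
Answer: $\frac{18 \sqrt{7}}{\sqrt{7} - 22 i} \approx 0.25662 + 2.1338 i$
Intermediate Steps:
$w = i \sqrt{7}$ ($w = \sqrt{-7} = i \sqrt{7} \approx 2.6458 i$)
$C{\left(r \right)} = r$
$K{\left(k \right)} = \frac{2 k}{22 + k}$ ($K{\left(k \right)} = \frac{k + k}{k + 22} = \frac{2 k}{22 + k}$)
$\left(-6 + g\right)^{2} K{\left(w \right)} = \left(-6 + 3\right)^{2} \frac{2 i \sqrt{7}}{22 + i \sqrt{7}} = \left(-3\right)^{2} \frac{2 i \sqrt{7}}{22 + i \sqrt{7}} = 9 \frac{2 i \sqrt{7}}{22 + i \sqrt{7}} = \frac{18 i \sqrt{7}}{22 + i \sqrt{7}}$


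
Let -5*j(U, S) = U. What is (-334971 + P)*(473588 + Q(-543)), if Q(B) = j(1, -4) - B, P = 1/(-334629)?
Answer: -5905088956049712/37181 ≈ -1.5882e+11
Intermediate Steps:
P = -1/334629 ≈ -2.9884e-6
j(U, S) = -U/5
Q(B) = -⅕ - B (Q(B) = -⅕*1 - B = -⅕ - B)
(-334971 + P)*(473588 + Q(-543)) = (-334971 - 1/334629)*(473588 + (-⅕ - 1*(-543))) = -112091010760*(473588 + (-⅕ + 543))/334629 = -112091010760*(473588 + 2714/5)/334629 = -112091010760/334629*2370654/5 = -5905088956049712/37181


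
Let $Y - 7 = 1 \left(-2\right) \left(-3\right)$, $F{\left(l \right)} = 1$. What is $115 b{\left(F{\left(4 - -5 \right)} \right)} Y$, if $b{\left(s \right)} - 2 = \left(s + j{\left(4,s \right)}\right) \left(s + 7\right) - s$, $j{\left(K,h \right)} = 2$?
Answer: $37375$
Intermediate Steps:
$Y = 13$ ($Y = 7 + 1 \left(-2\right) \left(-3\right) = 7 - -6 = 7 + 6 = 13$)
$b{\left(s \right)} = 2 - s + \left(2 + s\right) \left(7 + s\right)$ ($b{\left(s \right)} = 2 - \left(s - \left(s + 2\right) \left(s + 7\right)\right) = 2 - \left(s - \left(2 + s\right) \left(7 + s\right)\right) = 2 - s + \left(2 + s\right) \left(7 + s\right)$)
$115 b{\left(F{\left(4 - -5 \right)} \right)} Y = 115 \left(16 + 1^{2} + 8 \cdot 1\right) 13 = 115 \left(16 + 1 + 8\right) 13 = 115 \cdot 25 \cdot 13 = 2875 \cdot 13 = 37375$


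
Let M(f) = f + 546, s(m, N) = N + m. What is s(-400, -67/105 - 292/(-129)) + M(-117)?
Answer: 138274/4515 ≈ 30.625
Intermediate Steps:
M(f) = 546 + f
s(-400, -67/105 - 292/(-129)) + M(-117) = ((-67/105 - 292/(-129)) - 400) + (546 - 117) = ((-67*1/105 - 292*(-1/129)) - 400) + 429 = ((-67/105 + 292/129) - 400) + 429 = (7339/4515 - 400) + 429 = -1798661/4515 + 429 = 138274/4515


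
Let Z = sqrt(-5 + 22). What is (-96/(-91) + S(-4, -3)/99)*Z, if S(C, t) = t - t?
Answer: 96*sqrt(17)/91 ≈ 4.3496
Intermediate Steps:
S(C, t) = 0
Z = sqrt(17) ≈ 4.1231
(-96/(-91) + S(-4, -3)/99)*Z = (-96/(-91) + 0/99)*sqrt(17) = (-96*(-1/91) + 0*(1/99))*sqrt(17) = (96/91 + 0)*sqrt(17) = 96*sqrt(17)/91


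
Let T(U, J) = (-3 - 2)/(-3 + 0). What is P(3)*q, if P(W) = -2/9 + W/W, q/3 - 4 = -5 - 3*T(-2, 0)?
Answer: -14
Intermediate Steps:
T(U, J) = 5/3 (T(U, J) = -5/(-3) = -5*(-1/3) = 5/3)
q = -18 (q = 12 + 3*(-5 - 3*5/3) = 12 + 3*(-5 - 5) = 12 + 3*(-10) = 12 - 30 = -18)
P(W) = 7/9 (P(W) = -2*1/9 + 1 = -2/9 + 1 = 7/9)
P(3)*q = (7/9)*(-18) = -14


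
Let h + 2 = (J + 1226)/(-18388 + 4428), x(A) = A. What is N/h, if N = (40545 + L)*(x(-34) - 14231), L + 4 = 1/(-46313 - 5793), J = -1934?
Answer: 52583489038211625/177238559 ≈ 2.9668e+8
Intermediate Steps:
L = -208425/52106 (L = -4 + 1/(-46313 - 5793) = -4 + 1/(-52106) = -4 - 1/52106 = -208425/52106 ≈ -4.0000)
N = -30133804606425/52106 (N = (40545 - 208425/52106)*(-34 - 14231) = (2112429345/52106)*(-14265) = -30133804606425/52106 ≈ -5.7832e+8)
h = -6803/3490 (h = -2 + (-1934 + 1226)/(-18388 + 4428) = -2 - 708/(-13960) = -2 - 708*(-1/13960) = -2 + 177/3490 = -6803/3490 ≈ -1.9493)
N/h = -30133804606425/(52106*(-6803/3490)) = -30133804606425/52106*(-3490/6803) = 52583489038211625/177238559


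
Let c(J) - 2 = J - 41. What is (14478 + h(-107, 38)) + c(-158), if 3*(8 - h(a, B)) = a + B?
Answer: 14312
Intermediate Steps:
h(a, B) = 8 - B/3 - a/3 (h(a, B) = 8 - (a + B)/3 = 8 - (B + a)/3 = 8 + (-B/3 - a/3) = 8 - B/3 - a/3)
c(J) = -39 + J (c(J) = 2 + (J - 41) = 2 + (-41 + J) = -39 + J)
(14478 + h(-107, 38)) + c(-158) = (14478 + (8 - ⅓*38 - ⅓*(-107))) + (-39 - 158) = (14478 + (8 - 38/3 + 107/3)) - 197 = (14478 + 31) - 197 = 14509 - 197 = 14312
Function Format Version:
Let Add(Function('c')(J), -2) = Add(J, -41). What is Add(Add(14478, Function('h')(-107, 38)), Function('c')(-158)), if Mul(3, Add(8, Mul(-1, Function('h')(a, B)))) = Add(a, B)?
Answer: 14312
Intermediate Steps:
Function('h')(a, B) = Add(8, Mul(Rational(-1, 3), B), Mul(Rational(-1, 3), a)) (Function('h')(a, B) = Add(8, Mul(Rational(-1, 3), Add(a, B))) = Add(8, Mul(Rational(-1, 3), Add(B, a))) = Add(8, Add(Mul(Rational(-1, 3), B), Mul(Rational(-1, 3), a))) = Add(8, Mul(Rational(-1, 3), B), Mul(Rational(-1, 3), a)))
Function('c')(J) = Add(-39, J) (Function('c')(J) = Add(2, Add(J, -41)) = Add(2, Add(-41, J)) = Add(-39, J))
Add(Add(14478, Function('h')(-107, 38)), Function('c')(-158)) = Add(Add(14478, Add(8, Mul(Rational(-1, 3), 38), Mul(Rational(-1, 3), -107))), Add(-39, -158)) = Add(Add(14478, Add(8, Rational(-38, 3), Rational(107, 3))), -197) = Add(Add(14478, 31), -197) = Add(14509, -197) = 14312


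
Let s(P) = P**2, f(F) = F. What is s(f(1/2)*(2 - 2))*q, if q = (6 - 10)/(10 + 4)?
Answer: 0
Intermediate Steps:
q = -2/7 (q = -4/14 = -4*1/14 = -2/7 ≈ -0.28571)
s(f(1/2)*(2 - 2))*q = ((2 - 2)/2)**2*(-2/7) = ((1/2)*0)**2*(-2/7) = 0**2*(-2/7) = 0*(-2/7) = 0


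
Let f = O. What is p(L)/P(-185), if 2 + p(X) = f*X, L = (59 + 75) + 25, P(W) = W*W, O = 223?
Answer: 7091/6845 ≈ 1.0359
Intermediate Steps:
P(W) = W**2
f = 223
L = 159 (L = 134 + 25 = 159)
p(X) = -2 + 223*X
p(L)/P(-185) = (-2 + 223*159)/((-185)**2) = (-2 + 35457)/34225 = 35455*(1/34225) = 7091/6845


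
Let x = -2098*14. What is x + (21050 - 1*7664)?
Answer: -15986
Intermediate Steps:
x = -29372
x + (21050 - 1*7664) = -29372 + (21050 - 1*7664) = -29372 + (21050 - 7664) = -29372 + 13386 = -15986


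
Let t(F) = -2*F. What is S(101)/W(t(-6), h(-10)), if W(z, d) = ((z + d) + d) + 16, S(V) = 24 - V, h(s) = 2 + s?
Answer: -77/12 ≈ -6.4167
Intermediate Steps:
W(z, d) = 16 + z + 2*d (W(z, d) = ((d + z) + d) + 16 = (z + 2*d) + 16 = 16 + z + 2*d)
S(101)/W(t(-6), h(-10)) = (24 - 1*101)/(16 - 2*(-6) + 2*(2 - 10)) = (24 - 101)/(16 + 12 + 2*(-8)) = -77/(16 + 12 - 16) = -77/12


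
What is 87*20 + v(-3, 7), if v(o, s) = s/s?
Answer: 1741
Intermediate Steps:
v(o, s) = 1
87*20 + v(-3, 7) = 87*20 + 1 = 1740 + 1 = 1741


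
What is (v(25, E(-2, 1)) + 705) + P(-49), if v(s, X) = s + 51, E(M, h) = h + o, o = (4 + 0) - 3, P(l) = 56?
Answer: 837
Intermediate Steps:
o = 1 (o = 4 - 3 = 1)
E(M, h) = 1 + h (E(M, h) = h + 1 = 1 + h)
v(s, X) = 51 + s
(v(25, E(-2, 1)) + 705) + P(-49) = ((51 + 25) + 705) + 56 = (76 + 705) + 56 = 781 + 56 = 837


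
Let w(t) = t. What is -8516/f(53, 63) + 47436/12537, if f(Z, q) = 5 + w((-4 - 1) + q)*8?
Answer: -4024648/279993 ≈ -14.374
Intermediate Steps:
f(Z, q) = -35 + 8*q (f(Z, q) = 5 + ((-4 - 1) + q)*8 = 5 + (-5 + q)*8 = 5 + (-40 + 8*q) = -35 + 8*q)
-8516/f(53, 63) + 47436/12537 = -8516/(-35 + 8*63) + 47436/12537 = -8516/(-35 + 504) + 47436*(1/12537) = -8516/469 + 15812/4179 = -4024648/279993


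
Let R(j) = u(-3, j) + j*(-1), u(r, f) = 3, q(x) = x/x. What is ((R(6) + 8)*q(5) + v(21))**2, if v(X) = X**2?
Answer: 198916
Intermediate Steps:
q(x) = 1
R(j) = 3 - j (R(j) = 3 + j*(-1) = 3 - j)
((R(6) + 8)*q(5) + v(21))**2 = (((3 - 1*6) + 8)*1 + 21**2)**2 = (((3 - 6) + 8)*1 + 441)**2 = ((-3 + 8)*1 + 441)**2 = (5*1 + 441)**2 = (5 + 441)**2 = 446**2 = 198916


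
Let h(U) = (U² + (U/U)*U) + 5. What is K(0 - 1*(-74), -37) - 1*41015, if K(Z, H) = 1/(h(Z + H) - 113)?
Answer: -53237469/1298 ≈ -41015.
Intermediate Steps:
h(U) = 5 + U + U² (h(U) = (U² + 1*U) + 5 = (U² + U) + 5 = (U + U²) + 5 = 5 + U + U²)
K(Z, H) = 1/(-108 + H + Z + (H + Z)²) (K(Z, H) = 1/((5 + (Z + H) + (Z + H)²) - 113) = 1/((5 + (H + Z) + (H + Z)²) - 113) = 1/((5 + H + Z + (H + Z)²) - 113) = 1/(-108 + H + Z + (H + Z)²))
K(0 - 1*(-74), -37) - 1*41015 = 1/(-108 - 37 + (0 - 1*(-74)) + (-37 + (0 - 1*(-74)))²) - 1*41015 = 1/(-108 - 37 + (0 + 74) + (-37 + (0 + 74))²) - 41015 = 1/(-108 - 37 + 74 + (-37 + 74)²) - 41015 = 1/(-108 - 37 + 74 + 37²) - 41015 = 1/(-108 - 37 + 74 + 1369) - 41015 = 1/1298 - 41015 = -53237469/1298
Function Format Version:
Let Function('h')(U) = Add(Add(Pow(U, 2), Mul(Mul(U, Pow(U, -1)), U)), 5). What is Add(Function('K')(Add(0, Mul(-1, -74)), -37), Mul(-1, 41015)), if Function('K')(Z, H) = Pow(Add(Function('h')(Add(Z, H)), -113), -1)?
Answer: Rational(-53237469, 1298) ≈ -41015.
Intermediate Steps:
Function('h')(U) = Add(5, U, Pow(U, 2)) (Function('h')(U) = Add(Add(Pow(U, 2), Mul(1, U)), 5) = Add(Add(Pow(U, 2), U), 5) = Add(Add(U, Pow(U, 2)), 5) = Add(5, U, Pow(U, 2)))
Function('K')(Z, H) = Pow(Add(-108, H, Z, Pow(Add(H, Z), 2)), -1) (Function('K')(Z, H) = Pow(Add(Add(5, Add(Z, H), Pow(Add(Z, H), 2)), -113), -1) = Pow(Add(Add(5, Add(H, Z), Pow(Add(H, Z), 2)), -113), -1) = Pow(Add(Add(5, H, Z, Pow(Add(H, Z), 2)), -113), -1) = Pow(Add(-108, H, Z, Pow(Add(H, Z), 2)), -1))
Add(Function('K')(Add(0, Mul(-1, -74)), -37), Mul(-1, 41015)) = Add(Pow(Add(-108, -37, Add(0, Mul(-1, -74)), Pow(Add(-37, Add(0, Mul(-1, -74))), 2)), -1), Mul(-1, 41015)) = Add(Pow(Add(-108, -37, Add(0, 74), Pow(Add(-37, Add(0, 74)), 2)), -1), -41015) = Add(Pow(Add(-108, -37, 74, Pow(Add(-37, 74), 2)), -1), -41015) = Add(Pow(Add(-108, -37, 74, Pow(37, 2)), -1), -41015) = Add(Pow(Add(-108, -37, 74, 1369), -1), -41015) = Add(Pow(1298, -1), -41015) = Add(Rational(1, 1298), -41015) = Rational(-53237469, 1298)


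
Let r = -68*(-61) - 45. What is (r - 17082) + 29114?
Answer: 16135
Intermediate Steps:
r = 4103 (r = 4148 - 45 = 4103)
(r - 17082) + 29114 = (4103 - 17082) + 29114 = -12979 + 29114 = 16135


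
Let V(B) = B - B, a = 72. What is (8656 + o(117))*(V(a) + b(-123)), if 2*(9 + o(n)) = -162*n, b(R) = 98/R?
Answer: 81340/123 ≈ 661.30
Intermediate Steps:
V(B) = 0
o(n) = -9 - 81*n (o(n) = -9 + (-162*n)/2 = -9 - 81*n)
(8656 + o(117))*(V(a) + b(-123)) = (8656 + (-9 - 81*117))*(0 + 98/(-123)) = (8656 + (-9 - 9477))*(0 + 98*(-1/123)) = (8656 - 9486)*(0 - 98/123) = -830*(-98/123) = 81340/123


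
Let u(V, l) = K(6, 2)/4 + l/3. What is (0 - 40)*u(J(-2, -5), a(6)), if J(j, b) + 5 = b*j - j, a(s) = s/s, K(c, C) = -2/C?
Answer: -10/3 ≈ -3.3333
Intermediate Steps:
a(s) = 1
J(j, b) = -5 - j + b*j (J(j, b) = -5 + (b*j - j) = -5 + (-j + b*j) = -5 - j + b*j)
u(V, l) = -1/4 + l/3 (u(V, l) = -2/2/4 + l/3 = -2*1/2*(1/4) + l*(1/3) = -1*1/4 + l/3 = -1/4 + l/3)
(0 - 40)*u(J(-2, -5), a(6)) = (0 - 40)*(-1/4 + (1/3)*1) = -40*(-1/4 + 1/3) = -40*1/12 = -10/3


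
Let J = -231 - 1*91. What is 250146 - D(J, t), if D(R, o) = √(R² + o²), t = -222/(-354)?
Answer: 250146 - √360925373/59 ≈ 2.4982e+5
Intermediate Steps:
J = -322 (J = -231 - 91 = -322)
t = 37/59 (t = -222*(-1/354) = 37/59 ≈ 0.62712)
250146 - D(J, t) = 250146 - √((-322)² + (37/59)²) = 250146 - √(103684 + 1369/3481) = 250146 - √(360925373/3481) = 250146 - √360925373/59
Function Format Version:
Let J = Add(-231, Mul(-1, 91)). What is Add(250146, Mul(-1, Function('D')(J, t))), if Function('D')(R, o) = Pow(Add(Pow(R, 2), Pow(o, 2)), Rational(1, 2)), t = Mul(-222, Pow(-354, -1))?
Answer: Add(250146, Mul(Rational(-1, 59), Pow(360925373, Rational(1, 2)))) ≈ 2.4982e+5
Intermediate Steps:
J = -322 (J = Add(-231, -91) = -322)
t = Rational(37, 59) (t = Mul(-222, Rational(-1, 354)) = Rational(37, 59) ≈ 0.62712)
Add(250146, Mul(-1, Function('D')(J, t))) = Add(250146, Mul(-1, Pow(Add(Pow(-322, 2), Pow(Rational(37, 59), 2)), Rational(1, 2)))) = Add(250146, Mul(-1, Pow(Add(103684, Rational(1369, 3481)), Rational(1, 2)))) = Add(250146, Mul(-1, Pow(Rational(360925373, 3481), Rational(1, 2)))) = Add(250146, Mul(-1, Mul(Rational(1, 59), Pow(360925373, Rational(1, 2))))) = Add(250146, Mul(Rational(-1, 59), Pow(360925373, Rational(1, 2))))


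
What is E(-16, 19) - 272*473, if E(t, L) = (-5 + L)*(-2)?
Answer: -128684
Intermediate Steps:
E(t, L) = 10 - 2*L
E(-16, 19) - 272*473 = (10 - 2*19) - 272*473 = (10 - 38) - 128656 = -28 - 128656 = -128684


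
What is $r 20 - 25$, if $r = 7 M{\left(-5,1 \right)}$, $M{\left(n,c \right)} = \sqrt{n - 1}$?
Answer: $-25 + 140 i \sqrt{6} \approx -25.0 + 342.93 i$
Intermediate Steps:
$M{\left(n,c \right)} = \sqrt{-1 + n}$
$r = 7 i \sqrt{6}$ ($r = 7 \sqrt{-1 - 5} = 7 \sqrt{-6} = 7 i \sqrt{6} \approx 17.146 i$)
$r 20 - 25 = 7 i \sqrt{6} \cdot 20 - 25 = 140 i \sqrt{6} - 25 = -25 + 140 i \sqrt{6}$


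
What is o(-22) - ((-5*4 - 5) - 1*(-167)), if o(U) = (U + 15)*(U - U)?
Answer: -142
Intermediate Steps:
o(U) = 0 (o(U) = (15 + U)*0 = 0)
o(-22) - ((-5*4 - 5) - 1*(-167)) = 0 - ((-5*4 - 5) - 1*(-167)) = 0 - ((-20 - 5) + 167) = 0 - (-25 + 167) = 0 - 1*142 = 0 - 142 = -142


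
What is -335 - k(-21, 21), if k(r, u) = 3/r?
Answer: -2344/7 ≈ -334.86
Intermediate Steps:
-335 - k(-21, 21) = -335 - 3/(-21) = -335 - 3*(-1)/21 = -335 - 1*(-⅐) = -335 + ⅐ = -2344/7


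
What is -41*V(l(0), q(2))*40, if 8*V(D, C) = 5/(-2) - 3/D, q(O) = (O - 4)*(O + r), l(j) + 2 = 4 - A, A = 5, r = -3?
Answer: 615/2 ≈ 307.50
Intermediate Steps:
l(j) = -3 (l(j) = -2 + (4 - 1*5) = -2 + (4 - 5) = -2 - 1 = -3)
q(O) = (-4 + O)*(-3 + O) (q(O) = (O - 4)*(O - 3) = (-4 + O)*(-3 + O))
V(D, C) = -5/16 - 3/(8*D) (V(D, C) = (5/(-2) - 3/D)/8 = (5*(-½) - 3/D)/8 = (-5/2 - 3/D)/8 = -5/16 - 3/(8*D))
-41*V(l(0), q(2))*40 = -41*(-6 - 5*(-3))/(16*(-3))*40 = -41*(-1)*(-6 + 15)/(16*3)*40 = -41*(-1)*9/(16*3)*40 = -41*(-3/16)*40 = (123/16)*40 = 615/2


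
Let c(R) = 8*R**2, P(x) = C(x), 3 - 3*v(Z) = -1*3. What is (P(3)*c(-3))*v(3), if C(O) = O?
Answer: 432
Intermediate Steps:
v(Z) = 2 (v(Z) = 1 - (-1)*3/3 = 1 - 1/3*(-3) = 1 + 1 = 2)
P(x) = x
(P(3)*c(-3))*v(3) = (3*(8*(-3)**2))*2 = (3*(8*9))*2 = (3*72)*2 = 216*2 = 432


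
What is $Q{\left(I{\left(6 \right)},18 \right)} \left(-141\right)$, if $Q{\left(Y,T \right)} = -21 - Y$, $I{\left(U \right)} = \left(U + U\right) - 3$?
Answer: $4230$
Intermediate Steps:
$I{\left(U \right)} = -3 + 2 U$ ($I{\left(U \right)} = 2 U - 3 = -3 + 2 U$)
$Q{\left(I{\left(6 \right)},18 \right)} \left(-141\right) = \left(-21 - \left(-3 + 2 \cdot 6\right)\right) \left(-141\right) = \left(-21 - \left(-3 + 12\right)\right) \left(-141\right) = \left(-21 - 9\right) \left(-141\right) = \left(-30\right) \left(-141\right) = 4230$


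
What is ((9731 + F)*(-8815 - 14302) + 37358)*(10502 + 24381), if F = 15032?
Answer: -19967340112179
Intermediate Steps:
((9731 + F)*(-8815 - 14302) + 37358)*(10502 + 24381) = ((9731 + 15032)*(-8815 - 14302) + 37358)*(10502 + 24381) = (24763*(-23117) + 37358)*34883 = (-572446271 + 37358)*34883 = -572408913*34883 = -19967340112179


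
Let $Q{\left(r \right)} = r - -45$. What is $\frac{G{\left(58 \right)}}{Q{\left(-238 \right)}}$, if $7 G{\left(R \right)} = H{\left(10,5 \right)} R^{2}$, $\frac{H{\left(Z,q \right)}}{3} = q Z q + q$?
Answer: $- \frac{2573460}{1351} \approx -1904.9$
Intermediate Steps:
$H{\left(Z,q \right)} = 3 q + 3 Z q^{2}$ ($H{\left(Z,q \right)} = 3 \left(q Z q + q\right) = 3 \left(Z q q + q\right) = 3 \left(Z q^{2} + q\right) = 3 \left(q + Z q^{2}\right) = 3 q + 3 Z q^{2}$)
$Q{\left(r \right)} = 45 + r$ ($Q{\left(r \right)} = r + 45 = 45 + r$)
$G{\left(R \right)} = \frac{765 R^{2}}{7}$ ($G{\left(R \right)} = \frac{3 \cdot 5 \left(1 + 10 \cdot 5\right) R^{2}}{7} = \frac{3 \cdot 5 \left(1 + 50\right) R^{2}}{7} = \frac{3 \cdot 5 \cdot 51 R^{2}}{7} = \frac{765 R^{2}}{7}$)
$\frac{G{\left(58 \right)}}{Q{\left(-238 \right)}} = \frac{\frac{765}{7} \cdot 58^{2}}{45 - 238} = \frac{\frac{765}{7} \cdot 3364}{-193} = \frac{2573460}{7} \left(- \frac{1}{193}\right) = - \frac{2573460}{1351}$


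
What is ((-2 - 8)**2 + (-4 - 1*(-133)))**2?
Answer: 52441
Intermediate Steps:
((-2 - 8)**2 + (-4 - 1*(-133)))**2 = ((-10)**2 + (-4 + 133))**2 = (100 + 129)**2 = 229**2 = 52441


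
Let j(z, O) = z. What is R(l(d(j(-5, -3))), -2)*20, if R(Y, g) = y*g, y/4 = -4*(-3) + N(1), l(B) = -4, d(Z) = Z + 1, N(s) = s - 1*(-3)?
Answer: -2560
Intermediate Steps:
N(s) = 3 + s (N(s) = s + 3 = 3 + s)
d(Z) = 1 + Z
y = 64 (y = 4*(-4*(-3) + (3 + 1)) = 4*(12 + 4) = 4*16 = 64)
R(Y, g) = 64*g
R(l(d(j(-5, -3))), -2)*20 = (64*(-2))*20 = -128*20 = -2560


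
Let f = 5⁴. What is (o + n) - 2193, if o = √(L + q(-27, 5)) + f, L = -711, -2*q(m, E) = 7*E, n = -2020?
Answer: -3588 + I*√2914/2 ≈ -3588.0 + 26.991*I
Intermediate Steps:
q(m, E) = -7*E/2
f = 625
o = 625 + I*√2914/2 (o = √(-711 - 7/2*5) + 625 = √(-711 - 35/2) + 625 = √(-1457/2) + 625 = I*√2914/2 + 625 = 625 + I*√2914/2 ≈ 625.0 + 26.991*I)
(o + n) - 2193 = ((625 + I*√2914/2) - 2020) - 2193 = (-1395 + I*√2914/2) - 2193 = -3588 + I*√2914/2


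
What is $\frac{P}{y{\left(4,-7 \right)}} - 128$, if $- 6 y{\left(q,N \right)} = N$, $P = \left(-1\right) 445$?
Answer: $- \frac{3566}{7} \approx -509.43$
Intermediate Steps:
$P = -445$
$y{\left(q,N \right)} = - \frac{N}{6}$
$\frac{P}{y{\left(4,-7 \right)}} - 128 = - \frac{445}{\left(- \frac{1}{6}\right) \left(-7\right)} - 128 = - \frac{445}{\frac{7}{6}} - 128 = \left(-445\right) \frac{6}{7} - 128 = - \frac{2670}{7} - 128 = - \frac{3566}{7}$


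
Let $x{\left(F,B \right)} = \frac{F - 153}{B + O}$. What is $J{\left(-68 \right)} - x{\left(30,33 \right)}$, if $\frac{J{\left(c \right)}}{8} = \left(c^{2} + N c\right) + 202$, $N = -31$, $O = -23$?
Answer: $\frac{554843}{10} \approx 55484.0$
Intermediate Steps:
$J{\left(c \right)} = 1616 - 248 c + 8 c^{2}$ ($J{\left(c \right)} = 8 \left(\left(c^{2} - 31 c\right) + 202\right) = 8 \left(202 + c^{2} - 31 c\right) = 1616 - 248 c + 8 c^{2}$)
$x{\left(F,B \right)} = \frac{-153 + F}{-23 + B}$ ($x{\left(F,B \right)} = \frac{F - 153}{B - 23} = \frac{-153 + F}{-23 + B}$)
$J{\left(-68 \right)} - x{\left(30,33 \right)} = \left(1616 - -16864 + 8 \left(-68\right)^{2}\right) - \frac{-153 + 30}{-23 + 33} = \left(1616 + 16864 + 8 \cdot 4624\right) - \frac{1}{10} \left(-123\right) = \left(1616 + 16864 + 36992\right) - \frac{1}{10} \left(-123\right) = 55472 - - \frac{123}{10} = 55472 + \frac{123}{10} = \frac{554843}{10}$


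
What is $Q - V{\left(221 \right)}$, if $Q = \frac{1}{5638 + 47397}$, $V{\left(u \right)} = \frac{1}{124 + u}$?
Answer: $- \frac{10538}{3659415} \approx -0.0028797$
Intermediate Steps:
$Q = \frac{1}{53035} \approx 1.8855 \cdot 10^{-5}$
$Q - V{\left(221 \right)} = \frac{1}{53035} - \frac{1}{124 + 221} = \frac{1}{53035} - \frac{1}{345} = - \frac{10538}{3659415}$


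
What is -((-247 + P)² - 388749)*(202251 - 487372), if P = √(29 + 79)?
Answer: -93414763472 - 845098644*√3 ≈ -9.4879e+10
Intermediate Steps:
P = 6*√3 (P = √108 = 6*√3 ≈ 10.392)
-((-247 + P)² - 388749)*(202251 - 487372) = -((-247 + 6*√3)² - 388749)*(202251 - 487372) = -(-388749 + (-247 + 6*√3)²)*(-285121) = -(110840503629 - 285121*(-247 + 6*√3)²) = -110840503629 + 285121*(-247 + 6*√3)²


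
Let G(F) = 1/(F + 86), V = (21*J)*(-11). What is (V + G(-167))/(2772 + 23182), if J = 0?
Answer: -1/2102274 ≈ -4.7568e-7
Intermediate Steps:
V = 0 (V = (21*0)*(-11) = 0*(-11) = 0)
G(F) = 1/(86 + F)
(V + G(-167))/(2772 + 23182) = (0 + 1/(86 - 167))/(2772 + 23182) = (0 + 1/(-81))/25954 = (0 - 1/81)*(1/25954) = -1/81*1/25954 = -1/2102274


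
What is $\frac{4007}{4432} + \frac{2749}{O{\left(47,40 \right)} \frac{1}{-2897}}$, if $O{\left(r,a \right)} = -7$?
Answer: $\frac{35295824545}{31024} \approx 1.1377 \cdot 10^{6}$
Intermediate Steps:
$\frac{4007}{4432} + \frac{2749}{O{\left(47,40 \right)} \frac{1}{-2897}} = \frac{4007}{4432} + \frac{2749}{\left(-7\right) \frac{1}{-2897}} = 4007 \cdot \frac{1}{4432} + \frac{2749}{\left(-7\right) \left(- \frac{1}{2897}\right)} = \frac{4007}{4432} + \frac{2749}{\frac{7}{2897}} = \frac{4007}{4432} + 2749 \cdot \frac{2897}{7} = \frac{4007}{4432} + \frac{7963853}{7} = \frac{35295824545}{31024}$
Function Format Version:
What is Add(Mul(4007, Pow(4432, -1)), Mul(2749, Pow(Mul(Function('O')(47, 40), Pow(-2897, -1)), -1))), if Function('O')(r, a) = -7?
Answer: Rational(35295824545, 31024) ≈ 1.1377e+6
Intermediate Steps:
Add(Mul(4007, Pow(4432, -1)), Mul(2749, Pow(Mul(Function('O')(47, 40), Pow(-2897, -1)), -1))) = Add(Mul(4007, Pow(4432, -1)), Mul(2749, Pow(Mul(-7, Pow(-2897, -1)), -1))) = Add(Mul(4007, Rational(1, 4432)), Mul(2749, Pow(Mul(-7, Rational(-1, 2897)), -1))) = Add(Rational(4007, 4432), Mul(2749, Pow(Rational(7, 2897), -1))) = Add(Rational(4007, 4432), Mul(2749, Rational(2897, 7))) = Add(Rational(4007, 4432), Rational(7963853, 7)) = Rational(35295824545, 31024)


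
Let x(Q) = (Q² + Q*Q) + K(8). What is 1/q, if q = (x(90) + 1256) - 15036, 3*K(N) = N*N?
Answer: 3/7324 ≈ 0.00040961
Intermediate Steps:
K(N) = N²/3 (K(N) = (N*N)/3 = N²/3)
x(Q) = 64/3 + 2*Q² (x(Q) = (Q² + Q*Q) + (⅓)*8² = (Q² + Q²) + (⅓)*64 = 2*Q² + 64/3 = 64/3 + 2*Q²)
q = 7324/3 (q = ((64/3 + 2*90²) + 1256) - 15036 = ((64/3 + 2*8100) + 1256) - 15036 = ((64/3 + 16200) + 1256) - 15036 = (48664/3 + 1256) - 15036 = 52432/3 - 15036 = 7324/3 ≈ 2441.3)
1/q = 1/(7324/3) = 3/7324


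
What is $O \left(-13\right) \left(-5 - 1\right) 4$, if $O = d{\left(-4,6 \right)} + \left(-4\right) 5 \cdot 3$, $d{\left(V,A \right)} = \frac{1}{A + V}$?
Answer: $-18564$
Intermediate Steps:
$O = - \frac{119}{2}$ ($O = \frac{1}{6 - 4} + \left(-4\right) 5 \cdot 3 = \frac{1}{2} - 60 = - \frac{119}{2} \approx -59.5$)
$O \left(-13\right) \left(-5 - 1\right) 4 = \left(- \frac{119}{2}\right) \left(-13\right) \left(-5 - 1\right) 4 = \frac{1547 \left(\left(-6\right) 4\right)}{2} = \frac{1547}{2} \left(-24\right) = -18564$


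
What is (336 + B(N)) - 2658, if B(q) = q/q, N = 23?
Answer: -2321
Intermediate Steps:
B(q) = 1
(336 + B(N)) - 2658 = (336 + 1) - 2658 = 337 - 2658 = -2321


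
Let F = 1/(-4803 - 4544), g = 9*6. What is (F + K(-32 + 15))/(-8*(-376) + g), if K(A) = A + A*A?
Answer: 2542383/28620514 ≈ 0.088831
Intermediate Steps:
g = 54
K(A) = A + A**2
F = -1/9347 (F = 1/(-9347) = -1/9347 ≈ -0.00010699)
(F + K(-32 + 15))/(-8*(-376) + g) = (-1/9347 + (-32 + 15)*(1 + (-32 + 15)))/(-8*(-376) + 54) = (-1/9347 - 17*(1 - 17))/(3008 + 54) = (-1/9347 - 17*(-16))/3062 = (-1/9347 + 272)*(1/3062) = (2542383/9347)*(1/3062) = 2542383/28620514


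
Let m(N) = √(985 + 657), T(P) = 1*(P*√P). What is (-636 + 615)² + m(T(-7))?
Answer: 441 + √1642 ≈ 481.52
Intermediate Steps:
T(P) = P^(3/2) (T(P) = 1*P^(3/2) = P^(3/2))
m(N) = √1642
(-636 + 615)² + m(T(-7)) = (-636 + 615)² + √1642 = (-21)² + √1642 = 441 + √1642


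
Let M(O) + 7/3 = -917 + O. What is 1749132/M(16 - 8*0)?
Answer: -2623698/1355 ≈ -1936.3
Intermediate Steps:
M(O) = -2758/3 + O (M(O) = -7/3 + (-917 + O) = -2758/3 + O)
1749132/M(16 - 8*0) = 1749132/(-2758/3 + (16 - 8*0)) = 1749132/(-2758/3 + (16 + 0)) = 1749132/(-2758/3 + 16) = 1749132/(-2710/3) = 1749132*(-3/2710) = -2623698/1355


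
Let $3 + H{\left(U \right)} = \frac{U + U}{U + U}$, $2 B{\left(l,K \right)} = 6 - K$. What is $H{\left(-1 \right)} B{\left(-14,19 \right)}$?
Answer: $13$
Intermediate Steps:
$B{\left(l,K \right)} = 3 - \frac{K}{2}$ ($B{\left(l,K \right)} = \frac{6 - K}{2} = 3 - \frac{K}{2}$)
$H{\left(U \right)} = -2$ ($H{\left(U \right)} = -3 + \frac{U + U}{U + U} = -3 + \frac{2 U}{2 U} = -3 + 2 U \frac{1}{2 U} = -3 + 1 = -2$)
$H{\left(-1 \right)} B{\left(-14,19 \right)} = - 2 \left(3 - \frac{19}{2}\right) = \left(-2\right) \left(- \frac{13}{2}\right) = 13$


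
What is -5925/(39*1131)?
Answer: -1975/14703 ≈ -0.13433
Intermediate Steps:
-5925/(39*1131) = -5925/44109 = -5925*1/44109 = -1975/14703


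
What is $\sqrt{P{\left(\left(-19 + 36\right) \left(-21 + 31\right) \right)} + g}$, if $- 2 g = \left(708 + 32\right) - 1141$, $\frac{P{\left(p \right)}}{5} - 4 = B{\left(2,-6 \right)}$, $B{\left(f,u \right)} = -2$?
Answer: $\frac{\sqrt{842}}{2} \approx 14.509$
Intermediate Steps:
$P{\left(p \right)} = 10$ ($P{\left(p \right)} = 20 + 5 \left(-2\right) = 20 - 10 = 10$)
$g = \frac{401}{2}$ ($g = - \frac{\left(708 + 32\right) - 1141}{2} = - \frac{740 - 1141}{2} = \left(- \frac{1}{2}\right) \left(-401\right) = \frac{401}{2} \approx 200.5$)
$\sqrt{P{\left(\left(-19 + 36\right) \left(-21 + 31\right) \right)} + g} = \sqrt{10 + \frac{401}{2}} = \sqrt{\frac{421}{2}} = \frac{\sqrt{842}}{2}$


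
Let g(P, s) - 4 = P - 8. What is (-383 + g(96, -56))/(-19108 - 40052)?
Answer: 97/19720 ≈ 0.0049189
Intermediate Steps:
g(P, s) = -4 + P (g(P, s) = 4 + (P - 8) = 4 + (-8 + P) = -4 + P)
(-383 + g(96, -56))/(-19108 - 40052) = (-383 + (-4 + 96))/(-19108 - 40052) = (-383 + 92)/(-59160) = -291*(-1/59160) = 97/19720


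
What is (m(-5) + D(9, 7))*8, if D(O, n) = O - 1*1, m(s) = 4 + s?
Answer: 56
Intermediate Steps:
D(O, n) = -1 + O (D(O, n) = O - 1 = -1 + O)
(m(-5) + D(9, 7))*8 = ((4 - 5) + (-1 + 9))*8 = (-1 + 8)*8 = 7*8 = 56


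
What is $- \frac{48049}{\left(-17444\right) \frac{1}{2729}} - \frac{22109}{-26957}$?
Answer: $\frac{505020247199}{67176844} \approx 7517.8$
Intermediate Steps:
$- \frac{48049}{\left(-17444\right) \frac{1}{2729}} - \frac{22109}{-26957} = - \frac{48049}{\left(-17444\right) \frac{1}{2729}} - - \frac{22109}{26957} = - \frac{48049}{- \frac{17444}{2729}} + \frac{22109}{26957} = \left(-48049\right) \left(- \frac{2729}{17444}\right) + \frac{22109}{26957} = \frac{131125721}{17444} + \frac{22109}{26957} = \frac{505020247199}{67176844}$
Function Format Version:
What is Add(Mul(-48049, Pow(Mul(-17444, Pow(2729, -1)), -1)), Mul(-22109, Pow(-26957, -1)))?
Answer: Rational(505020247199, 67176844) ≈ 7517.8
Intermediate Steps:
Add(Mul(-48049, Pow(Mul(-17444, Pow(2729, -1)), -1)), Mul(-22109, Pow(-26957, -1))) = Add(Mul(-48049, Pow(Mul(-17444, Rational(1, 2729)), -1)), Mul(-22109, Rational(-1, 26957))) = Add(Mul(-48049, Pow(Rational(-17444, 2729), -1)), Rational(22109, 26957)) = Add(Mul(-48049, Rational(-2729, 17444)), Rational(22109, 26957)) = Add(Rational(131125721, 17444), Rational(22109, 26957)) = Rational(505020247199, 67176844)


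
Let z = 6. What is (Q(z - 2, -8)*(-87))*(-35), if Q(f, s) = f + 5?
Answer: 27405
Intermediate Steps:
Q(f, s) = 5 + f
(Q(z - 2, -8)*(-87))*(-35) = ((5 + (6 - 2))*(-87))*(-35) = ((5 + 4)*(-87))*(-35) = (9*(-87))*(-35) = -783*(-35) = 27405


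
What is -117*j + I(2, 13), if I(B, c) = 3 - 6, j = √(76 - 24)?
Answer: -3 - 234*√13 ≈ -846.70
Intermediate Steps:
j = 2*√13 (j = √52 = 2*√13 ≈ 7.2111)
I(B, c) = -3
-117*j + I(2, 13) = -234*√13 - 3 = -3 - 234*√13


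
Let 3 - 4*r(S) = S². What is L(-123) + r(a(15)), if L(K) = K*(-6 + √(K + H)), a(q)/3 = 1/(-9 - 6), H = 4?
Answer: 36937/50 - 123*I*√119 ≈ 738.74 - 1341.8*I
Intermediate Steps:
a(q) = -⅕ (a(q) = 3/(-9 - 6) = 3/(-15) = 3*(-1/15) = -⅕)
r(S) = ¾ - S²/4
L(K) = K*(-6 + √(4 + K)) (L(K) = K*(-6 + √(K + 4)) = K*(-6 + √(4 + K)))
L(-123) + r(a(15)) = -123*(-6 + √(4 - 123)) + (¾ - (-⅕)²/4) = -123*(-6 + √(-119)) + (¾ - ¼*1/25) = -123*(-6 + I*√119) + (¾ - 1/100) = (738 - 123*I*√119) + 37/50 = 36937/50 - 123*I*√119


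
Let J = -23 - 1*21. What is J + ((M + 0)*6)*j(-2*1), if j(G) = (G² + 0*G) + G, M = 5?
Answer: 16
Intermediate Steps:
j(G) = G + G² (j(G) = (G² + 0) + G = G² + G = G + G²)
J = -44 (J = -23 - 21 = -44)
J + ((M + 0)*6)*j(-2*1) = -44 + ((5 + 0)*6)*((-2*1)*(1 - 2*1)) = -44 + (5*6)*(-2*(1 - 2)) = -44 + 30*(-2*(-1)) = -44 + 30*2 = -44 + 60 = 16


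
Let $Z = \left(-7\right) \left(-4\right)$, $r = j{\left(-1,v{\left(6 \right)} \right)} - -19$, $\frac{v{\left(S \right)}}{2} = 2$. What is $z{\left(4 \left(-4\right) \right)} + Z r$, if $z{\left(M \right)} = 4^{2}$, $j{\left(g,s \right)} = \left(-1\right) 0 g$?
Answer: $548$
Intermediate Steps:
$v{\left(S \right)} = 4$ ($v{\left(S \right)} = 2 \cdot 2 = 4$)
$j{\left(g,s \right)} = 0$ ($j{\left(g,s \right)} = 0 g = 0$)
$z{\left(M \right)} = 16$
$r = 19$ ($r = 0 - -19 = 0 + 19 = 19$)
$Z = 28$
$z{\left(4 \left(-4\right) \right)} + Z r = 16 + 28 \cdot 19 = 16 + 532 = 548$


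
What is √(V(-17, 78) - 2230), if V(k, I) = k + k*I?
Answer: 3*I*√397 ≈ 59.775*I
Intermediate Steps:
V(k, I) = k + I*k
√(V(-17, 78) - 2230) = √(-17*(1 + 78) - 2230) = √(-17*79 - 2230) = √(-1343 - 2230) = √(-3573) = 3*I*√397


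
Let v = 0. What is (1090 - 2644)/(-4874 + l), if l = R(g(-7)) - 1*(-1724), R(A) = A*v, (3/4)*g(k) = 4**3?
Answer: 37/75 ≈ 0.49333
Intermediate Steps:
g(k) = 256/3 (g(k) = (4/3)*4**3 = (4/3)*64 = 256/3)
R(A) = 0 (R(A) = A*0 = 0)
l = 1724 (l = 0 - 1*(-1724) = 0 + 1724 = 1724)
(1090 - 2644)/(-4874 + l) = (1090 - 2644)/(-4874 + 1724) = -1554/(-3150) = -1554*(-1/3150) = 37/75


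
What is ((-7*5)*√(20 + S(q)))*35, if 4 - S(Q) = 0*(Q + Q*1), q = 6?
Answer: -2450*√6 ≈ -6001.3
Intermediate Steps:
S(Q) = 4 (S(Q) = 4 - 0*(Q + Q*1) = 4 - 0*(Q + Q) = 4 - 0*2*Q = 4 - 1*0 = 4 + 0 = 4)
((-7*5)*√(20 + S(q)))*35 = ((-7*5)*√(20 + 4))*35 = -70*√6*35 = -2450*√6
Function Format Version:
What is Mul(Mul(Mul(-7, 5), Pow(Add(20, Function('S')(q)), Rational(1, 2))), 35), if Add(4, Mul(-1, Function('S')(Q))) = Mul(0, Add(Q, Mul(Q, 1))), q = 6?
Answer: Mul(-2450, Pow(6, Rational(1, 2))) ≈ -6001.3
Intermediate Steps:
Function('S')(Q) = 4 (Function('S')(Q) = Add(4, Mul(-1, Mul(0, Add(Q, Mul(Q, 1))))) = Add(4, Mul(-1, Mul(0, Add(Q, Q)))) = Add(4, Mul(-1, Mul(0, Mul(2, Q)))) = Add(4, Mul(-1, 0)) = Add(4, 0) = 4)
Mul(Mul(Mul(-7, 5), Pow(Add(20, Function('S')(q)), Rational(1, 2))), 35) = Mul(Mul(Mul(-7, 5), Pow(Add(20, 4), Rational(1, 2))), 35) = Mul(Mul(-35, Pow(24, Rational(1, 2))), 35) = Mul(Mul(-35, Mul(2, Pow(6, Rational(1, 2)))), 35) = Mul(Mul(-70, Pow(6, Rational(1, 2))), 35) = Mul(-2450, Pow(6, Rational(1, 2)))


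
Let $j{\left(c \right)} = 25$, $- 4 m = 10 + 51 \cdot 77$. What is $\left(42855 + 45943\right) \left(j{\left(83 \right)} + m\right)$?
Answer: $- \frac{170358963}{2} \approx -8.518 \cdot 10^{7}$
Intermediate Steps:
$m = - \frac{3937}{4}$ ($m = - \frac{10 + 51 \cdot 77}{4} = - \frac{10 + 3927}{4} = \left(- \frac{1}{4}\right) 3937 = - \frac{3937}{4} \approx -984.25$)
$\left(42855 + 45943\right) \left(j{\left(83 \right)} + m\right) = \left(42855 + 45943\right) \left(25 - \frac{3937}{4}\right) = 88798 \left(- \frac{3837}{4}\right) = - \frac{170358963}{2}$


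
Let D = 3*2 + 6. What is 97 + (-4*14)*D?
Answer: -575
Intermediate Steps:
D = 12 (D = 6 + 6 = 12)
97 + (-4*14)*D = 97 - 4*14*12 = 97 - 56*12 = 97 - 672 = -575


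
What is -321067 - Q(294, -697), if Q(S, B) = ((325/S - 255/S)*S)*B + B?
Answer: -271580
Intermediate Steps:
Q(S, B) = 71*B (Q(S, B) = ((70/S)*S)*B + B = 70*B + B = 71*B)
-321067 - Q(294, -697) = -321067 - 71*(-697) = -321067 - 1*(-49487) = -321067 + 49487 = -271580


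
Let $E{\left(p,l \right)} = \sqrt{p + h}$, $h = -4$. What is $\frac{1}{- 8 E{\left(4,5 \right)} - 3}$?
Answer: $- \frac{1}{3} \approx -0.33333$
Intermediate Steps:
$E{\left(p,l \right)} = \sqrt{-4 + p}$ ($E{\left(p,l \right)} = \sqrt{p - 4} = \sqrt{-4 + p}$)
$\frac{1}{- 8 E{\left(4,5 \right)} - 3} = \frac{1}{- 8 \sqrt{-4 + 4} - 3} = \frac{1}{- 8 \sqrt{0} - 3} = \frac{1}{\left(-8\right) 0 - 3} = \frac{1}{0 - 3} = \frac{1}{-3} = - \frac{1}{3}$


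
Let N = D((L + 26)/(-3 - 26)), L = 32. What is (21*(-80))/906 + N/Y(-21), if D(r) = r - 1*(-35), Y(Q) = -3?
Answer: -1941/151 ≈ -12.854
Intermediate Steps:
D(r) = 35 + r (D(r) = r + 35 = 35 + r)
N = 33 (N = 35 + (32 + 26)/(-3 - 26) = 35 + 58/(-29) = 35 + 58*(-1/29) = 35 - 2 = 33)
(21*(-80))/906 + N/Y(-21) = (21*(-80))/906 + 33/(-3) = -1680*1/906 + 33*(-⅓) = -280/151 - 11 = -1941/151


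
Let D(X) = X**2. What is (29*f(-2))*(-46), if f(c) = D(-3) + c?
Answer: -9338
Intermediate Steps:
f(c) = 9 + c (f(c) = (-3)**2 + c = 9 + c)
(29*f(-2))*(-46) = (29*(9 - 2))*(-46) = (29*7)*(-46) = 203*(-46) = -9338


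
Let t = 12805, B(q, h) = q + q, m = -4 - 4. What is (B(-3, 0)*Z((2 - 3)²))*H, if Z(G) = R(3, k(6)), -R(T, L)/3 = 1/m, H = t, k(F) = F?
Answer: -115245/4 ≈ -28811.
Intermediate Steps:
m = -8
B(q, h) = 2*q
H = 12805
R(T, L) = 3/8 (R(T, L) = -3/(-8) = -3*(-⅛) = 3/8)
Z(G) = 3/8
(B(-3, 0)*Z((2 - 3)²))*H = ((2*(-3))*(3/8))*12805 = -6*3/8*12805 = -9/4*12805 = -115245/4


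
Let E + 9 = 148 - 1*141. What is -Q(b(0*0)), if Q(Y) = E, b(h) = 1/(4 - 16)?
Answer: 2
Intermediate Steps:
E = -2 (E = -9 + (148 - 1*141) = -9 + (148 - 141) = -9 + 7 = -2)
b(h) = -1/12 (b(h) = 1/(-12) = -1/12)
Q(Y) = -2
-Q(b(0*0)) = -1*(-2) = 2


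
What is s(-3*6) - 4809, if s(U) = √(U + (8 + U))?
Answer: -4809 + 2*I*√7 ≈ -4809.0 + 5.2915*I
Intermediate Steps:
s(U) = √(8 + 2*U)
s(-3*6) - 4809 = √(8 + 2*(-3*6)) - 4809 = √(8 + 2*(-18)) - 4809 = √(8 - 36) - 4809 = √(-28) - 4809 = 2*I*√7 - 4809 = -4809 + 2*I*√7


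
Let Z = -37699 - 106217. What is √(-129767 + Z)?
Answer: 17*I*√947 ≈ 523.15*I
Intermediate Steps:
Z = -143916
√(-129767 + Z) = √(-129767 - 143916) = √(-273683) = 17*I*√947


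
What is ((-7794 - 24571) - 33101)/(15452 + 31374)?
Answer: -32733/23413 ≈ -1.3981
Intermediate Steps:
((-7794 - 24571) - 33101)/(15452 + 31374) = (-32365 - 33101)/46826 = -65466*1/46826 = -32733/23413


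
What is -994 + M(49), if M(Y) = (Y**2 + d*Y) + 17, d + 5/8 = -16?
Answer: 4875/8 ≈ 609.38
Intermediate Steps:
d = -133/8 (d = -5/8 - 16 = -133/8 ≈ -16.625)
M(Y) = 17 + Y**2 - 133*Y/8 (M(Y) = (Y**2 - 133*Y/8) + 17 = 17 + Y**2 - 133*Y/8)
-994 + M(49) = -994 + (17 + 49**2 - 133/8*49) = -994 + (17 + 2401 - 6517/8) = -994 + 12827/8 = 4875/8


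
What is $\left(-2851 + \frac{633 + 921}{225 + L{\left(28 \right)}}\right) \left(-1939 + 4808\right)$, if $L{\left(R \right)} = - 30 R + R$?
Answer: $- \frac{4805836079}{587} \approx -8.1871 \cdot 10^{6}$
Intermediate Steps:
$L{\left(R \right)} = - 29 R$
$\left(-2851 + \frac{633 + 921}{225 + L{\left(28 \right)}}\right) \left(-1939 + 4808\right) = \left(-2851 + \frac{633 + 921}{225 - 812}\right) \left(-1939 + 4808\right) = \left(-2851 + \frac{1554}{225 - 812}\right) 2869 = \left(-2851 + \frac{1554}{-587}\right) 2869 = \left(-2851 + 1554 \left(- \frac{1}{587}\right)\right) 2869 = \left(-2851 - \frac{1554}{587}\right) 2869 = \left(- \frac{1675091}{587}\right) 2869 = - \frac{4805836079}{587}$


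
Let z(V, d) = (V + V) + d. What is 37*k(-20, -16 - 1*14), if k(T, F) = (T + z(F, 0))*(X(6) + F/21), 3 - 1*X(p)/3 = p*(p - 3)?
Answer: 962000/7 ≈ 1.3743e+5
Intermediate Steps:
X(p) = 9 - 3*p*(-3 + p) (X(p) = 9 - 3*p*(p - 3) = 9 - 3*p*(-3 + p))
z(V, d) = d + 2*V (z(V, d) = 2*V + d = d + 2*V)
k(T, F) = (-45 + F/21)*(T + 2*F) (k(T, F) = (T + (0 + 2*F))*((9 - 3*6² + 9*6) + F/21) = (T + 2*F)*((9 - 3*36 + 54) + F*(1/21)) = (T + 2*F)*((9 - 108 + 54) + F/21) = (T + 2*F)*(-45 + F/21) = (-45 + F/21)*(T + 2*F))
37*k(-20, -16 - 1*14) = 37*(-90*(-16 - 1*14) - 45*(-20) + 2*(-16 - 1*14)²/21 + (1/21)*(-16 - 1*14)*(-20)) = 37*(-90*(-16 - 14) + 900 + 2*(-16 - 14)²/21 + (1/21)*(-16 - 14)*(-20)) = 37*(-90*(-30) + 900 + (2/21)*(-30)² + (1/21)*(-30)*(-20)) = 37*(2700 + 900 + (2/21)*900 + 200/7) = 37*(2700 + 900 + 600/7 + 200/7) = 37*(26000/7) = 962000/7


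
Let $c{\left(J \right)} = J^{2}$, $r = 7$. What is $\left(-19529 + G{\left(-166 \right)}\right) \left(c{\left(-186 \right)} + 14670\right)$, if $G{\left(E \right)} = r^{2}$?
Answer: $-959701680$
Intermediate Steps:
$G{\left(E \right)} = 49$ ($G{\left(E \right)} = 7^{2} = 49$)
$\left(-19529 + G{\left(-166 \right)}\right) \left(c{\left(-186 \right)} + 14670\right) = \left(-19529 + 49\right) \left(\left(-186\right)^{2} + 14670\right) = - 19480 \left(34596 + 14670\right) = \left(-19480\right) 49266 = -959701680$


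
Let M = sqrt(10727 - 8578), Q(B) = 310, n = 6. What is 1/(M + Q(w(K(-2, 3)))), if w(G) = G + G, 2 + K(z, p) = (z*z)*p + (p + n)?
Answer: 310/93951 - sqrt(2149)/93951 ≈ 0.0028062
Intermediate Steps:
K(z, p) = 4 + p + p*z**2 (K(z, p) = -2 + ((z*z)*p + (p + 6)) = -2 + (z**2*p + (6 + p)) = -2 + (p*z**2 + (6 + p)) = -2 + (6 + p + p*z**2) = 4 + p + p*z**2)
w(G) = 2*G
M = sqrt(2149) ≈ 46.357
1/(M + Q(w(K(-2, 3)))) = 1/(sqrt(2149) + 310) = 1/(310 + sqrt(2149))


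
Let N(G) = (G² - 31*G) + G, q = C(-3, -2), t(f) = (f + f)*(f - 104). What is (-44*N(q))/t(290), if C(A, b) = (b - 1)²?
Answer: 693/8990 ≈ 0.077086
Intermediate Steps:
t(f) = 2*f*(-104 + f) (t(f) = (2*f)*(-104 + f) = 2*f*(-104 + f))
C(A, b) = (-1 + b)²
q = 9 (q = (-1 - 2)² = (-3)² = 9)
N(G) = G² - 30*G
(-44*N(q))/t(290) = (-396*(-30 + 9))/((2*290*(-104 + 290))) = (-396*(-21))/((2*290*186)) = -44*(-189)/107880 = 8316*(1/107880) = 693/8990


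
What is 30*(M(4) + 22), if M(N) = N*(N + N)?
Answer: 1620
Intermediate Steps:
M(N) = 2*N² (M(N) = N*(2*N) = 2*N²)
30*(M(4) + 22) = 30*(2*4² + 22) = 30*(2*16 + 22) = 30*(32 + 22) = 30*54 = 1620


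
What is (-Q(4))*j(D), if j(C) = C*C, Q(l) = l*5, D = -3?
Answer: -180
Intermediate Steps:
Q(l) = 5*l
j(C) = C²
(-Q(4))*j(D) = -5*4*(-3)² = -1*20*9 = -20*9 = -180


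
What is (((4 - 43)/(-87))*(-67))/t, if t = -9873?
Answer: 871/286317 ≈ 0.0030421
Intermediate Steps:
(((4 - 43)/(-87))*(-67))/t = (((4 - 43)/(-87))*(-67))/(-9873) = (-39*(-1/87)*(-67))*(-1/9873) = ((13/29)*(-67))*(-1/9873) = -871/29*(-1/9873) = 871/286317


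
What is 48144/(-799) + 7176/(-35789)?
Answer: -7822440/129391 ≈ -60.456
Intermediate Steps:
48144/(-799) + 7176/(-35789) = 48144*(-1/799) + 7176*(-1/35789) = -2832/47 - 552/2753 = -7822440/129391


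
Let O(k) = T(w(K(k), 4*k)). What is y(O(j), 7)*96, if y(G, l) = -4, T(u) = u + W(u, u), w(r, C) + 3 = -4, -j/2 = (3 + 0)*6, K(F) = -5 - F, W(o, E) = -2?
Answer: -384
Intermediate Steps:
j = -36 (j = -2*(3 + 0)*6 = -6*6 = -2*18 = -36)
w(r, C) = -7 (w(r, C) = -3 - 4 = -7)
T(u) = -2 + u (T(u) = u - 2 = -2 + u)
O(k) = -9 (O(k) = -2 - 7 = -9)
y(O(j), 7)*96 = -4*96 = -384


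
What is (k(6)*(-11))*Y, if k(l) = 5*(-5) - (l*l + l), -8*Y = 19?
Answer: -14003/8 ≈ -1750.4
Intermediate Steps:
Y = -19/8 (Y = -1/8*19 = -19/8 ≈ -2.3750)
k(l) = -25 - l - l**2 (k(l) = -25 - (l**2 + l) = -25 - (l + l**2) = -25 + (-l - l**2) = -25 - l - l**2)
(k(6)*(-11))*Y = ((-25 - 1*6 - 1*6**2)*(-11))*(-19/8) = ((-25 - 6 - 1*36)*(-11))*(-19/8) = ((-25 - 6 - 36)*(-11))*(-19/8) = -67*(-11)*(-19/8) = 737*(-19/8) = -14003/8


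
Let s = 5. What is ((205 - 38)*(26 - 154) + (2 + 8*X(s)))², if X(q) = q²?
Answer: 448338276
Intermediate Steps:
((205 - 38)*(26 - 154) + (2 + 8*X(s)))² = ((205 - 38)*(26 - 154) + (2 + 8*5²))² = (167*(-128) + (2 + 8*25))² = (-21376 + (2 + 200))² = (-21376 + 202)² = (-21174)² = 448338276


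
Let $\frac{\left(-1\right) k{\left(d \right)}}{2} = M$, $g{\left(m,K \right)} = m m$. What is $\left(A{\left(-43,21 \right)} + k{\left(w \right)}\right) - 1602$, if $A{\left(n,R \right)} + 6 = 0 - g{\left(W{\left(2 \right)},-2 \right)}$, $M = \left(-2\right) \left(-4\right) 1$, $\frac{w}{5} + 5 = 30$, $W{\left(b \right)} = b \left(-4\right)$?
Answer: $-1688$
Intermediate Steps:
$W{\left(b \right)} = - 4 b$
$w = 125$ ($w = -25 + 5 \cdot 30 = -25 + 150 = 125$)
$g{\left(m,K \right)} = m^{2}$
$M = 8$ ($M = 8 \cdot 1 = 8$)
$k{\left(d \right)} = -16$ ($k{\left(d \right)} = \left(-2\right) 8 = -16$)
$A{\left(n,R \right)} = -70$ ($A{\left(n,R \right)} = -6 + \left(0 - \left(\left(-4\right) 2\right)^{2}\right) = -6 + \left(0 - \left(-8\right)^{2}\right) = -6 + \left(0 - 64\right) = -6 - 64 = -70$)
$\left(A{\left(-43,21 \right)} + k{\left(w \right)}\right) - 1602 = \left(-70 - 16\right) - 1602 = -86 - 1602 = -1688$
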